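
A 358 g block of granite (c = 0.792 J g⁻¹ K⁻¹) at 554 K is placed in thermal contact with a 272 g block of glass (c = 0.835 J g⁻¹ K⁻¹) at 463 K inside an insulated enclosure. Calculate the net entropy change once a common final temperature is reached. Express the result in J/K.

Energy balance: T_f = (m₁c₁T₁ + m₂c₂T₂)/(m₁c₁ + m₂c₂) = 513.53 K.
ΔS₁ = m₁c₁ ln(T_f/T₁) = 283.536 × ln(513.53/554) = -21.51 J/K.
ΔS₂ = m₂c₂ ln(T_f/T₂) = 227.12 × ln(513.53/463) = 23.52 J/K.
ΔS_total = -21.51 + 23.52 = 2.01 J/K.

ΔS_total = 2.01 J/K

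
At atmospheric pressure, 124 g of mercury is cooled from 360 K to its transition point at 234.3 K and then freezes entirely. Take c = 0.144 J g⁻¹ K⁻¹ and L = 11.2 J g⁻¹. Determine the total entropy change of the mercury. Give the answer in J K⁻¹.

ΔS = -13.6 J/K

Cooling step: ΔS₁ = m c ln(T_tr/T_i) = 124 × 0.144 × ln(234.3/360) = -7.669 J/K.
Phase change: ΔS₂ = −mL/T_tr = −124 × 11.2 / 234.3 = -5.927 J/K.
ΔS_total = (-7.669) + (-5.927) = -13.6 J/K.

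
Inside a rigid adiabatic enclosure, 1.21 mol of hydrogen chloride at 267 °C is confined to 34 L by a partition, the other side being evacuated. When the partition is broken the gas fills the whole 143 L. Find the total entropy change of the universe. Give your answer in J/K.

ΔS_universe = 14.5 J/K

No heat is exchanged and no work is done, so the ideal-gas temperature stays constant.
Entropy is a state function; using a reversible isothermal path, ΔS_gas = nR ln(V₂/V₁) = 1.21 × 8.314 × ln(143/34) = 14.5 J/K.
The insulated surroundings exchange no heat, so ΔS_surr = 0 and ΔS_universe = ΔS_gas.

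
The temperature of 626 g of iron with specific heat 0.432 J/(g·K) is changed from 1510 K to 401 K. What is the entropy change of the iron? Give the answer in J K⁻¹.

ΔS = -359 J/K

ΔS = ∫dQ_rev/T = m c ln(T₂/T₁) = 626 × 0.432 × ln(401/1510) = -359 J/K.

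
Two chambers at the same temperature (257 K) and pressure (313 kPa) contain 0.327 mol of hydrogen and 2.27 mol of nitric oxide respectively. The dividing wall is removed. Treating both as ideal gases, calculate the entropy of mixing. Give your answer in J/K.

ΔS_mix = 8.17 J/K

Mole fractions: x_A = 0.327/2.6 = 0.126, x_B = 0.874.
ΔS_mix = −R(n_A ln x_A + n_B ln x_B) = −8.314 × (0.327 ln 0.126 + 2.27 ln 0.874) = 8.17 J/K.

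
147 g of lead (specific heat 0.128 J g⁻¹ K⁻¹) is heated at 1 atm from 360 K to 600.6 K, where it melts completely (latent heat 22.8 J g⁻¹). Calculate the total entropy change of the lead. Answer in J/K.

ΔS = 15.2 J/K

Warming step: ΔS₁ = m c ln(T_tr/T_i) = 147 × 0.128 × ln(600.6/360) = 9.631 J/K.
Phase change: ΔS₂ = +mL/T_tr = 147 × 22.8 / 600.6 = 5.58 J/K.
ΔS_total = (9.631) + (5.58) = 15.2 J/K.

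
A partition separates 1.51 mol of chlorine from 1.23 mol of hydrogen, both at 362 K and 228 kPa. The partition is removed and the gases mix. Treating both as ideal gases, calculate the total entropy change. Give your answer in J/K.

Mole fractions: x_A = 1.51/2.74 = 0.551, x_B = 0.449.
ΔS_mix = −R(n_A ln x_A + n_B ln x_B) = −8.314 × (1.51 ln 0.551 + 1.23 ln 0.449) = 15.7 J/K.

ΔS_mix = 15.7 J/K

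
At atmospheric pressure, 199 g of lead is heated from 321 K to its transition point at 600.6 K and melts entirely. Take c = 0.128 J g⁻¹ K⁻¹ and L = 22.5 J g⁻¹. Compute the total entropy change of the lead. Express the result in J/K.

ΔS = 23.4 J/K

Warming step: ΔS₁ = m c ln(T_tr/T_i) = 199 × 0.128 × ln(600.6/321) = 15.96 J/K.
Phase change: ΔS₂ = +mL/T_tr = 199 × 22.5 / 600.6 = 7.455 J/K.
ΔS_total = (15.96) + (7.455) = 23.4 J/K.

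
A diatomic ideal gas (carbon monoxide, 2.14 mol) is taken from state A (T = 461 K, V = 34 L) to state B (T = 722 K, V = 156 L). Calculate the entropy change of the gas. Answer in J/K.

ΔS = 47.1 J/K

Entropy is a state function: ΔS = nC_V ln(T₂/T₁) + nR ln(V₂/V₁), with C_V = 5R/2 = 20.79 J mol⁻¹ K⁻¹ for a diatomic ideal gas.
ΔS = 2.14 × [20.79 × ln(722/461) + 8.314 × ln(156/34)] = 47.1 J/K.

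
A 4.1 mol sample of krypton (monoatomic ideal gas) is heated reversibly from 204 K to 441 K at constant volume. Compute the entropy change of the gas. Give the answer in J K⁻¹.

At constant volume, ΔS = nC_V ln(T₂/T₁) with C_V = 3R/2 = 12.47 J mol⁻¹ K⁻¹.
ΔS = 4.1 × 12.47 × ln(441/204) = 39.4 J/K.

ΔS = 39.4 J/K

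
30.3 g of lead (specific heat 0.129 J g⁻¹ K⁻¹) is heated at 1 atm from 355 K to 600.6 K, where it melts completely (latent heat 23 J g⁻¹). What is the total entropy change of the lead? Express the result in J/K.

ΔS = 3.22 J/K

Warming step: ΔS₁ = m c ln(T_tr/T_i) = 30.3 × 0.129 × ln(600.6/355) = 2.0552 J/K.
Phase change: ΔS₂ = +mL/T_tr = 30.3 × 23 / 600.6 = 1.1603 J/K.
ΔS_total = (2.0552) + (1.1603) = 3.22 J/K.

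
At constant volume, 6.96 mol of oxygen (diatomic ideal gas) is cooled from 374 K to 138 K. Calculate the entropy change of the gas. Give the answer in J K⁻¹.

ΔS = -144 J/K

At constant volume, ΔS = nC_V ln(T₂/T₁) with C_V = 5R/2 = 20.79 J mol⁻¹ K⁻¹.
ΔS = 6.96 × 20.79 × ln(138/374) = -144 J/K.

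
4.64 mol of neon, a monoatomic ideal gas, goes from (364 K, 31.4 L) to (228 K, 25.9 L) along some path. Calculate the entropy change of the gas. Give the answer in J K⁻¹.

ΔS = -34.5 J/K

Entropy is a state function: ΔS = nC_V ln(T₂/T₁) + nR ln(V₂/V₁), with C_V = 3R/2 = 12.47 J mol⁻¹ K⁻¹ for a monoatomic ideal gas.
ΔS = 4.64 × [12.47 × ln(228/364) + 8.314 × ln(25.9/31.4)] = -34.5 J/K.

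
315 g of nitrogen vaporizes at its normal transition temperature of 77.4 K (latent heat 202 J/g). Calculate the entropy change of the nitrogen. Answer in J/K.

Heat absorbed by the substance: Q = mL = 315 × 202 = 63630 J.
At constant T, ΔS = Q_rev/T = 63630 / 77.4 = 822 J/K.

ΔS = 822 J/K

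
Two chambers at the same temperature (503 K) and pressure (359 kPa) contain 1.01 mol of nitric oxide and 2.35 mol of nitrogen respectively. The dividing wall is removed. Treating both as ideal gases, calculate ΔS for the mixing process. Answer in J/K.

Mole fractions: x_A = 1.01/3.36 = 0.301, x_B = 0.699.
ΔS_mix = −R(n_A ln x_A + n_B ln x_B) = −8.314 × (1.01 ln 0.301 + 2.35 ln 0.699) = 17.1 J/K.

ΔS_mix = 17.1 J/K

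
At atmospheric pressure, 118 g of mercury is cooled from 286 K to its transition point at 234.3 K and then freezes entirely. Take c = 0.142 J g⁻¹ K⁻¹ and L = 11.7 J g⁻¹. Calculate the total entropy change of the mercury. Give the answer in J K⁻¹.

ΔS = -9.23 J/K

Cooling step: ΔS₁ = m c ln(T_tr/T_i) = 118 × 0.142 × ln(234.3/286) = -3.341 J/K.
Phase change: ΔS₂ = −mL/T_tr = −118 × 11.7 / 234.3 = -5.892 J/K.
ΔS_total = (-3.341) + (-5.892) = -9.23 J/K.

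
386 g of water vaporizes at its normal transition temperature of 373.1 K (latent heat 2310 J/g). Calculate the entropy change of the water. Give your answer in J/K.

Heat absorbed by the substance: Q = mL = 386 × 2310 = 891660 J.
At constant T, ΔS = Q_rev/T = 891660 / 373.1 = 2390 J/K.

ΔS = 2390 J/K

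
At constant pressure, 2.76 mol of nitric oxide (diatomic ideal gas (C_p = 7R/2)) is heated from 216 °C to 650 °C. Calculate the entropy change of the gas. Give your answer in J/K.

ΔS = 51 J/K

In kelvin: T₁ = 489.15 K, T₂ = 923.15 K. At constant pressure, ΔS = nC_p ln(T₂/T₁) with C_p = 7R/2 = 29.1 J mol⁻¹ K⁻¹.
ΔS = 2.76 × 29.1 × ln(923.15/489.15) = 51 J/K.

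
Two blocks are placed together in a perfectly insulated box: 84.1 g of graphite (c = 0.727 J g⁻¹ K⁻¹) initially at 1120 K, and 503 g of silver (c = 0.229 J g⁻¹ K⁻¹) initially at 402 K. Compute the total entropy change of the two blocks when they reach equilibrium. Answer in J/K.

ΔS_total = 22.3 J/K

Energy balance: T_f = (m₁c₁T₁ + m₂c₂T₂)/(m₁c₁ + m₂c₂) = 650.96 K.
ΔS₁ = m₁c₁ ln(T_f/T₁) = 61.1407 × ln(650.96/1120) = -33.18 J/K.
ΔS₂ = m₂c₂ ln(T_f/T₂) = 115.187 × ln(650.96/402) = 55.52 J/K.
ΔS_total = -33.18 + 55.52 = 22.3 J/K.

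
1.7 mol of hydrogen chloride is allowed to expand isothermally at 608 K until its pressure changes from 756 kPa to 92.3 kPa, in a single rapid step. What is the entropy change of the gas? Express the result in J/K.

Entropy is a state function, so ΔS_gas depends only on the end states.
For an isothermal ideal gas ΔS_gas = nR ln(P₁/P₂) = 1.7 × 8.314 × ln(756/92.3) = 29.7 J/K.

ΔS_gas = 29.7 J/K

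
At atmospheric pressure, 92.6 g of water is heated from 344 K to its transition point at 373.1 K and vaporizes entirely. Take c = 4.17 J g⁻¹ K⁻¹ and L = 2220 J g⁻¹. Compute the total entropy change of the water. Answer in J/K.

ΔS = 582 J/K

Warming step: ΔS₁ = m c ln(T_tr/T_i) = 92.6 × 4.17 × ln(373.1/344) = 31.36 J/K.
Phase change: ΔS₂ = +mL/T_tr = 92.6 × 2220 / 373.1 = 551 J/K.
ΔS_total = (31.36) + (551) = 582 J/K.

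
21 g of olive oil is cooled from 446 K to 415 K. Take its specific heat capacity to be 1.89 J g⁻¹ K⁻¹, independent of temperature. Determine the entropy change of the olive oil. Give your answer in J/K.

ΔS = -2.86 J/K

ΔS = ∫dQ_rev/T = m c ln(T₂/T₁) = 21 × 1.89 × ln(415/446) = -2.86 J/K.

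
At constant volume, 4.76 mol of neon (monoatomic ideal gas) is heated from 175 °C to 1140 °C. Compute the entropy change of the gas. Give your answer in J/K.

In kelvin: T₁ = 448.15 K, T₂ = 1413.15 K. At constant volume, ΔS = nC_V ln(T₂/T₁) with C_V = 3R/2 = 12.47 J mol⁻¹ K⁻¹.
ΔS = 4.76 × 12.47 × ln(1413.15/448.15) = 68.2 J/K.

ΔS = 68.2 J/K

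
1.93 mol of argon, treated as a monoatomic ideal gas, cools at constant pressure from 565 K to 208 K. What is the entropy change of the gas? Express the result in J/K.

At constant pressure, ΔS = nC_p ln(T₂/T₁) with C_p = 5R/2 = 20.79 J mol⁻¹ K⁻¹.
ΔS = 1.93 × 20.79 × ln(208/565) = -40.1 J/K.

ΔS = -40.1 J/K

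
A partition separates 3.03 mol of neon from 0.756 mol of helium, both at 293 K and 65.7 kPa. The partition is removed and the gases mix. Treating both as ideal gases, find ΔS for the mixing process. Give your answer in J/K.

ΔS_mix = 15.7 J/K

Mole fractions: x_A = 3.03/3.79 = 0.8, x_B = 0.2.
ΔS_mix = −R(n_A ln x_A + n_B ln x_B) = −8.314 × (3.03 ln 0.8 + 0.756 ln 0.2) = 15.7 J/K.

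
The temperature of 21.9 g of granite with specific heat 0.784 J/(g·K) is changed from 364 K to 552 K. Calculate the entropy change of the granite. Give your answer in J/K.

ΔS = 7.15 J/K

ΔS = ∫dQ_rev/T = m c ln(T₂/T₁) = 21.9 × 0.784 × ln(552/364) = 7.15 J/K.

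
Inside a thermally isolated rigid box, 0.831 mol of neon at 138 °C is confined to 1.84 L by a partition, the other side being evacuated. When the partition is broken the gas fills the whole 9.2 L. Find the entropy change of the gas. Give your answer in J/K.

For an ideal gas in free expansion Q = 0 and W = 0, so T is unchanged.
Entropy is a state function; using a reversible isothermal path, ΔS_gas = nR ln(V₂/V₁) = 0.831 × 8.314 × ln(9.2/1.84) = 11.1 J/K.

ΔS_gas = 11.1 J/K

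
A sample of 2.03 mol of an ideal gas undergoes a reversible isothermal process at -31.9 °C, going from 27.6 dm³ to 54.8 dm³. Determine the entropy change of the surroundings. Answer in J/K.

For an isothermal ideal gas ΔS_gas = nR ln(V₂/V₁) = 2.03 × 8.314 × ln(54.8/27.6) = 11.6 J/K.
The process is reversible, so ΔS_surr = −ΔS_gas = -11.6 J/K and ΔS_universe = 0.

ΔS_surr = -11.6 J/K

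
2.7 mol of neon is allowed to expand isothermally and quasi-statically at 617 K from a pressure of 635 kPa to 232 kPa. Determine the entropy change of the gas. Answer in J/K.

ΔS_gas = 22.6 J/K

For an isothermal ideal gas ΔS_gas = nR ln(P₁/P₂) = 2.7 × 8.314 × ln(635/232) = 22.6 J/K.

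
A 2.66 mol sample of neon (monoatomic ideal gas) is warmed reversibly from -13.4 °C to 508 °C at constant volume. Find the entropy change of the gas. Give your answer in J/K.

ΔS = 36.5 J/K

In kelvin: T₁ = 259.75 K, T₂ = 781.15 K. At constant volume, ΔS = nC_V ln(T₂/T₁) with C_V = 3R/2 = 12.47 J mol⁻¹ K⁻¹.
ΔS = 2.66 × 12.47 × ln(781.15/259.75) = 36.5 J/K.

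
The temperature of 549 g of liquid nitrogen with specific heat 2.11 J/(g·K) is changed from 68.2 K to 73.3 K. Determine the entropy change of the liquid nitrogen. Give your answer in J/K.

ΔS = 83.5 J/K

ΔS = ∫dQ_rev/T = m c ln(T₂/T₁) = 549 × 2.11 × ln(73.3/68.2) = 83.5 J/K.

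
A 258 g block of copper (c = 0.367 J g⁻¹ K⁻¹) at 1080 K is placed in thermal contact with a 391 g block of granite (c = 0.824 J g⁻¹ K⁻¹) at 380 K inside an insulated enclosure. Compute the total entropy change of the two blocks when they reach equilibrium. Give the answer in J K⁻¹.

Energy balance: T_f = (m₁c₁T₁ + m₂c₂T₂)/(m₁c₁ + m₂c₂) = 538.99 K.
ΔS₁ = m₁c₁ ln(T_f/T₁) = 94.686 × ln(538.99/1080) = -65.81 J/K.
ΔS₂ = m₂c₂ ln(T_f/T₂) = 322.184 × ln(538.99/380) = 112.6 J/K.
ΔS_total = -65.81 + 112.6 = 46.8 J/K.

ΔS_total = 46.8 J/K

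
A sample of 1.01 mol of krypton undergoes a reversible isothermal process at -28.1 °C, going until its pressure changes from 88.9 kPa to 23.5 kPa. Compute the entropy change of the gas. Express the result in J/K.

ΔS_gas = 11.2 J/K

For an isothermal ideal gas ΔS_gas = nR ln(P₁/P₂) = 1.01 × 8.314 × ln(88.9/23.5) = 11.2 J/K.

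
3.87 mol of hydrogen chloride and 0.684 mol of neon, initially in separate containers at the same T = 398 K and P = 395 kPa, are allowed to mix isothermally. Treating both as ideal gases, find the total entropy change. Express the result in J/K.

Mole fractions: x_A = 3.87/4.55 = 0.85, x_B = 0.15.
ΔS_mix = −R(n_A ln x_A + n_B ln x_B) = −8.314 × (3.87 ln 0.85 + 0.684 ln 0.15) = 16 J/K.

ΔS_mix = 16 J/K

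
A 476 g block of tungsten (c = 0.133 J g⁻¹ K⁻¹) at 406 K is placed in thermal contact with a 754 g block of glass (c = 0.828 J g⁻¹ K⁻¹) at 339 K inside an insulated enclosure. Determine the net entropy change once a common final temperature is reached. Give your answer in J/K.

ΔS_total = 0.982 J/K

Energy balance: T_f = (m₁c₁T₁ + m₂c₂T₂)/(m₁c₁ + m₂c₂) = 345.17 K.
ΔS₁ = m₁c₁ ln(T_f/T₁) = 63.308 × ln(345.17/406) = -10.276 J/K.
ΔS₂ = m₂c₂ ln(T_f/T₂) = 624.312 × ln(345.17/339) = 11.258 J/K.
ΔS_total = -10.276 + 11.258 = 0.982 J/K.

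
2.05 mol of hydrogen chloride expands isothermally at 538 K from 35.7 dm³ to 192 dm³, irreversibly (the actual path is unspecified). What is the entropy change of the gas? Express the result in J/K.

ΔS_gas = 28.7 J/K

Entropy is a state function, so ΔS_gas depends only on the end states.
For an isothermal ideal gas ΔS_gas = nR ln(V₂/V₁) = 2.05 × 8.314 × ln(192/35.7) = 28.7 J/K.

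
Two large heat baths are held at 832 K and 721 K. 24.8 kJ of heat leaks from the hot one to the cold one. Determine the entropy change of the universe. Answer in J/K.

ΔS_hot = −Q/T_H = −24800/832 = -29.81 J/K and ΔS_cold = +Q/T_C = 24800/721 = 34.4 J/K.
ΔS_total = -29.81 + 34.4 = 4.59 J/K, positive as the second law requires.

ΔS_total = 4.59 J/K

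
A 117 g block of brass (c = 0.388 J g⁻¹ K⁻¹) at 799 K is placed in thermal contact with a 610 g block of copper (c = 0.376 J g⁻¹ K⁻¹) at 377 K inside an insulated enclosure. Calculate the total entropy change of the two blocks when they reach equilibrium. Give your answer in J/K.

ΔS_total = 12.5 J/K

Energy balance: T_f = (m₁c₁T₁ + m₂c₂T₂)/(m₁c₁ + m₂c₂) = 446.72 K.
ΔS₁ = m₁c₁ ln(T_f/T₁) = 45.396 × ln(446.72/799) = -26.39 J/K.
ΔS₂ = m₂c₂ ln(T_f/T₂) = 229.36 × ln(446.72/377) = 38.92 J/K.
ΔS_total = -26.39 + 38.92 = 12.5 J/K.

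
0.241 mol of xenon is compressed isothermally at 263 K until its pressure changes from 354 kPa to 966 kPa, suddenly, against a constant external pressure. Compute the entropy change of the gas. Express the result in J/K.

Entropy is a state function, so ΔS_gas depends only on the end states.
For an isothermal ideal gas ΔS_gas = nR ln(P₁/P₂) = 0.241 × 8.314 × ln(354/966) = -2.01 J/K.

ΔS_gas = -2.01 J/K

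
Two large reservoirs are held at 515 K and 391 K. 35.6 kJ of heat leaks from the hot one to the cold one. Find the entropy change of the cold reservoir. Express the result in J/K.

The cold reservoir gains heat Q, so ΔS_cold = +Q/T_C = 35600/391 = 91 J/K.

ΔS_cold = 91 J/K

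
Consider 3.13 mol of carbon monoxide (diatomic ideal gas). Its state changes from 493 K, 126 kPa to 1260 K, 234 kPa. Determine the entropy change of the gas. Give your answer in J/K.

ΔS = 69.4 J/K

ΔS = nC_p ln(T₂/T₁) − nR ln(P₂/P₁), with C_p = 7R/2 = 29.1 J mol⁻¹ K⁻¹ for a diatomic ideal gas.
ΔS = 3.13 × [29.1 × ln(1260/493) − 8.314 × ln(234/126)] = 69.4 J/K.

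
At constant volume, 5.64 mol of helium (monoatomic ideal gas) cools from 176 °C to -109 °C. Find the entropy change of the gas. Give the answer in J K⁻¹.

ΔS = -70.8 J/K

In kelvin: T₁ = 449.15 K, T₂ = 164.15 K. At constant volume, ΔS = nC_V ln(T₂/T₁) with C_V = 3R/2 = 12.47 J mol⁻¹ K⁻¹.
ΔS = 5.64 × 12.47 × ln(164.15/449.15) = -70.8 J/K.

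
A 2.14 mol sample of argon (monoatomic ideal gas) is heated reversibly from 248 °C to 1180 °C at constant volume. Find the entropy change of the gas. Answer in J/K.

In kelvin: T₁ = 521.15 K, T₂ = 1453.15 K. At constant volume, ΔS = nC_V ln(T₂/T₁) with C_V = 3R/2 = 12.47 J mol⁻¹ K⁻¹.
ΔS = 2.14 × 12.47 × ln(1453.15/521.15) = 27.4 J/K.

ΔS = 27.4 J/K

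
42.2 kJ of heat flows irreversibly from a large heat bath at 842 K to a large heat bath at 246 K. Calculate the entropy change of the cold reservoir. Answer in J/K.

The cold reservoir gains heat Q, so ΔS_cold = +Q/T_C = 42200/246 = 172 J/K.

ΔS_cold = 172 J/K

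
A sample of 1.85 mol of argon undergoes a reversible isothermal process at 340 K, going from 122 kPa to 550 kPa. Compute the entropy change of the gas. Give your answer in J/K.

ΔS_gas = -23.2 J/K

For an isothermal ideal gas ΔS_gas = nR ln(P₁/P₂) = 1.85 × 8.314 × ln(122/550) = -23.2 J/K.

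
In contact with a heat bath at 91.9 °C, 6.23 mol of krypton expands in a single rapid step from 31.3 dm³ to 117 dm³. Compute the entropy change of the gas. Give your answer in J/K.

ΔS_gas = 68.3 J/K

Entropy is a state function, so ΔS_gas depends only on the end states.
For an isothermal ideal gas ΔS_gas = nR ln(V₂/V₁) = 6.23 × 8.314 × ln(117/31.3) = 68.3 J/K.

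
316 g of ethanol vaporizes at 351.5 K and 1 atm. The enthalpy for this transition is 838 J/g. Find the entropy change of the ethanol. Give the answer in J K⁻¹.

ΔS = 753 J/K

Heat absorbed by the substance: Q = mL = 316 × 838 = 264808 J.
At constant T, ΔS = Q_rev/T = 264808 / 351.5 = 753 J/K.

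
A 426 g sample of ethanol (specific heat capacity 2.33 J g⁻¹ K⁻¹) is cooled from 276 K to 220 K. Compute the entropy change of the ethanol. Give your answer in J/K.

ΔS = ∫dQ_rev/T = m c ln(T₂/T₁) = 426 × 2.33 × ln(220/276) = -225 J/K.

ΔS = -225 J/K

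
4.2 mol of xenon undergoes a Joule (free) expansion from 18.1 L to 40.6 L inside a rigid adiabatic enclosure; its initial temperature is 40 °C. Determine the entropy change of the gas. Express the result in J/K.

No heat is exchanged and no work is done, so the ideal-gas temperature stays constant.
Entropy is a state function; using a reversible isothermal path, ΔS_gas = nR ln(V₂/V₁) = 4.2 × 8.314 × ln(40.6/18.1) = 28.2 J/K.

ΔS_gas = 28.2 J/K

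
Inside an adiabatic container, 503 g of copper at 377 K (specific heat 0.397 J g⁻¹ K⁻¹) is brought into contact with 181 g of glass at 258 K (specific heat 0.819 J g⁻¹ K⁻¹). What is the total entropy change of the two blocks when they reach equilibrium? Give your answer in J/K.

ΔS_total = 5.97 J/K

Energy balance: T_f = (m₁c₁T₁ + m₂c₂T₂)/(m₁c₁ + m₂c₂) = 326.3 K.
ΔS₁ = m₁c₁ ln(T_f/T₁) = 199.691 × ln(326.3/377) = -28.84 J/K.
ΔS₂ = m₂c₂ ln(T_f/T₂) = 148.239 × ln(326.3/258) = 34.81 J/K.
ΔS_total = -28.84 + 34.81 = 5.97 J/K.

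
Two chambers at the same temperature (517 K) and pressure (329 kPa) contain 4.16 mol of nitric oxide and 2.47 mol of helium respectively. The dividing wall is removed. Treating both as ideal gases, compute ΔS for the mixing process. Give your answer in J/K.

Mole fractions: x_A = 4.16/6.63 = 0.627, x_B = 0.373.
ΔS_mix = −R(n_A ln x_A + n_B ln x_B) = −8.314 × (4.16 ln 0.627 + 2.47 ln 0.373) = 36.4 J/K.

ΔS_mix = 36.4 J/K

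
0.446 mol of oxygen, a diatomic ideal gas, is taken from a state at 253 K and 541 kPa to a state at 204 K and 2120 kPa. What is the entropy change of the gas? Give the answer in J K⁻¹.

ΔS = nC_p ln(T₂/T₁) − nR ln(P₂/P₁), with C_p = 7R/2 = 29.1 J mol⁻¹ K⁻¹ for a diatomic ideal gas.
ΔS = 0.446 × [29.1 × ln(204/253) − 8.314 × ln(2120/541)] = -7.86 J/K.

ΔS = -7.86 J/K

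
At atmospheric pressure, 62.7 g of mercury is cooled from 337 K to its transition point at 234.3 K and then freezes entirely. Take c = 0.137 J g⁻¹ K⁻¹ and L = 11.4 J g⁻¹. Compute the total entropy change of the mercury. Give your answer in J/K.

ΔS = -6.17 J/K

Cooling step: ΔS₁ = m c ln(T_tr/T_i) = 62.7 × 0.137 × ln(234.3/337) = -3.122 J/K.
Phase change: ΔS₂ = −mL/T_tr = −62.7 × 11.4 / 234.3 = -3.051 J/K.
ΔS_total = (-3.122) + (-3.051) = -6.17 J/K.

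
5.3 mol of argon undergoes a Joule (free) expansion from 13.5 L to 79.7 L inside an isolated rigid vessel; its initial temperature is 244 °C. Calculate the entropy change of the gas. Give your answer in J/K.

ΔS_gas = 78.2 J/K

No heat is exchanged and no work is done, so the ideal-gas temperature stays constant.
Entropy is a state function; using a reversible isothermal path, ΔS_gas = nR ln(V₂/V₁) = 5.3 × 8.314 × ln(79.7/13.5) = 78.2 J/K.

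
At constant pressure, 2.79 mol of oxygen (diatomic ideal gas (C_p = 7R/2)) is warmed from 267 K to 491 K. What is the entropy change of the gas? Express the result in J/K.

At constant pressure, ΔS = nC_p ln(T₂/T₁) with C_p = 7R/2 = 29.1 J mol⁻¹ K⁻¹.
ΔS = 2.79 × 29.1 × ln(491/267) = 49.5 J/K.

ΔS = 49.5 J/K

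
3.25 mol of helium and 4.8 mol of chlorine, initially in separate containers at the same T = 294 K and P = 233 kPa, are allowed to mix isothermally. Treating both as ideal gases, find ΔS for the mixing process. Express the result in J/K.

Mole fractions: x_A = 3.25/8.05 = 0.404, x_B = 0.596.
ΔS_mix = −R(n_A ln x_A + n_B ln x_B) = −8.314 × (3.25 ln 0.404 + 4.8 ln 0.596) = 45.1 J/K.

ΔS_mix = 45.1 J/K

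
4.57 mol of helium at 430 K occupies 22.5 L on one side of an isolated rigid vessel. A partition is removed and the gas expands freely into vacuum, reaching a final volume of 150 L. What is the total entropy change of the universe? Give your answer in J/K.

ΔS_universe = 72.1 J/K

For an ideal gas in free expansion Q = 0 and W = 0, so T is unchanged.
Entropy is a state function; using a reversible isothermal path, ΔS_gas = nR ln(V₂/V₁) = 4.57 × 8.314 × ln(150/22.5) = 72.1 J/K.
The insulated surroundings exchange no heat, so ΔS_surr = 0 and ΔS_universe = ΔS_gas.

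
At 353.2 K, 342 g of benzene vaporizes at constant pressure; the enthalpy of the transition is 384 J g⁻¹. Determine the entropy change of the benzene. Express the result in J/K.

Heat absorbed by the substance: Q = mL = 342 × 384 = 131328 J.
At constant T, ΔS = Q_rev/T = 131328 / 353.2 = 372 J/K.

ΔS = 372 J/K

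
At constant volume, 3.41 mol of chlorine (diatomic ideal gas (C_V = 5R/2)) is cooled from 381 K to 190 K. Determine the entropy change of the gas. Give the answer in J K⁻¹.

At constant volume, ΔS = nC_V ln(T₂/T₁) with C_V = 5R/2 = 20.79 J mol⁻¹ K⁻¹.
ΔS = 3.41 × 20.79 × ln(190/381) = -49.3 J/K.

ΔS = -49.3 J/K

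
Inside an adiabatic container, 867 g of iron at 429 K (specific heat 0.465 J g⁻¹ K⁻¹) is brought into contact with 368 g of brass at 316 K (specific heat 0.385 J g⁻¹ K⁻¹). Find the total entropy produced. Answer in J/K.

ΔS_total = 4.66 J/K

Energy balance: T_f = (m₁c₁T₁ + m₂c₂T₂)/(m₁c₁ + m₂c₂) = 399.62 K.
ΔS₁ = m₁c₁ ln(T_f/T₁) = 403.155 × ln(399.62/429) = -28.606 J/K.
ΔS₂ = m₂c₂ ln(T_f/T₂) = 141.68 × ln(399.62/316) = 33.261 J/K.
ΔS_total = -28.606 + 33.261 = 4.66 J/K.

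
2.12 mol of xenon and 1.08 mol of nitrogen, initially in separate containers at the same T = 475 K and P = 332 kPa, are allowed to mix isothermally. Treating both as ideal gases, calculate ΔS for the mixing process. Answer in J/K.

ΔS_mix = 17 J/K

Mole fractions: x_A = 2.12/3.2 = 0.662, x_B = 0.338.
ΔS_mix = −R(n_A ln x_A + n_B ln x_B) = −8.314 × (2.12 ln 0.662 + 1.08 ln 0.338) = 17 J/K.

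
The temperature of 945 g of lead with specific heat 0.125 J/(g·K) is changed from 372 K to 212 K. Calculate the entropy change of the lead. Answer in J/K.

ΔS = -66.4 J/K

ΔS = ∫dQ_rev/T = m c ln(T₂/T₁) = 945 × 0.125 × ln(212/372) = -66.4 J/K.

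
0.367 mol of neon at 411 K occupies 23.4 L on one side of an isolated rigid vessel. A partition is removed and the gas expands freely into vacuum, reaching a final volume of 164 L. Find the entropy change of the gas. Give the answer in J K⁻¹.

ΔS_gas = 5.94 J/K

No heat is exchanged and no work is done, so the ideal-gas temperature stays constant.
Entropy is a state function; using a reversible isothermal path, ΔS_gas = nR ln(V₂/V₁) = 0.367 × 8.314 × ln(164/23.4) = 5.94 J/K.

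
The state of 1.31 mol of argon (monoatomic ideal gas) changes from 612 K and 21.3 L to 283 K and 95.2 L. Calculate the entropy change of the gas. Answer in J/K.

Entropy is a state function: ΔS = nC_V ln(T₂/T₁) + nR ln(V₂/V₁), with C_V = 3R/2 = 12.47 J mol⁻¹ K⁻¹ for a monoatomic ideal gas.
ΔS = 1.31 × [12.47 × ln(283/612) + 8.314 × ln(95.2/21.3)] = 3.71 J/K.

ΔS = 3.71 J/K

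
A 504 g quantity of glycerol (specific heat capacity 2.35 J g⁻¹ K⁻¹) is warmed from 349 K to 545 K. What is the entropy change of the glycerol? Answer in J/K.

ΔS = 528 J/K

ΔS = ∫dQ_rev/T = m c ln(T₂/T₁) = 504 × 2.35 × ln(545/349) = 528 J/K.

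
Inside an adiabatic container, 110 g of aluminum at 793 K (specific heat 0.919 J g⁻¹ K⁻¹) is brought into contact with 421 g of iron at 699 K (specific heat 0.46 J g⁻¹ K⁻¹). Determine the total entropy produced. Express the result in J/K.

Energy balance: T_f = (m₁c₁T₁ + m₂c₂T₂)/(m₁c₁ + m₂c₂) = 731.24 K.
ΔS₁ = m₁c₁ ln(T_f/T₁) = 101.09 × ln(731.24/793) = -8.197 J/K.
ΔS₂ = m₂c₂ ln(T_f/T₂) = 193.66 × ln(731.24/699) = 8.732 J/K.
ΔS_total = -8.197 + 8.732 = 0.535 J/K.

ΔS_total = 0.535 J/K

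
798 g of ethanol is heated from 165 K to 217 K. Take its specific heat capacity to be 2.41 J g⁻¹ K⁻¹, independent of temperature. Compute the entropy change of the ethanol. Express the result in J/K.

ΔS = 527 J/K

ΔS = ∫dQ_rev/T = m c ln(T₂/T₁) = 798 × 2.41 × ln(217/165) = 527 J/K.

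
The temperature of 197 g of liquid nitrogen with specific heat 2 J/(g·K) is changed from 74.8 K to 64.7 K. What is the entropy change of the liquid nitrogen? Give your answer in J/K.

ΔS = ∫dQ_rev/T = m c ln(T₂/T₁) = 197 × 2 × ln(64.7/74.8) = -57.2 J/K.

ΔS = -57.2 J/K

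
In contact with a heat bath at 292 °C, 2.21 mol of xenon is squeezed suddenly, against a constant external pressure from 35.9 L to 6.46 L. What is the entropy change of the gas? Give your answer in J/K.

Entropy is a state function, so ΔS_gas depends only on the end states.
For an isothermal ideal gas ΔS_gas = nR ln(V₂/V₁) = 2.21 × 8.314 × ln(6.46/35.9) = -31.5 J/K.

ΔS_gas = -31.5 J/K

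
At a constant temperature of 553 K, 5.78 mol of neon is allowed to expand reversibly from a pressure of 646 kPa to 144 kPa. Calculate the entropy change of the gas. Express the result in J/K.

ΔS_gas = 72.1 J/K

For an isothermal ideal gas ΔS_gas = nR ln(P₁/P₂) = 5.78 × 8.314 × ln(646/144) = 72.1 J/K.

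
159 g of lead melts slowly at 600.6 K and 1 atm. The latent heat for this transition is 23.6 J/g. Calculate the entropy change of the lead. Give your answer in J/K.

ΔS = 6.25 J/K

Heat absorbed by the substance: Q = mL = 159 × 23.6 = 3752.4 J.
At constant T, ΔS = Q_rev/T = 3752.4 / 600.6 = 6.25 J/K.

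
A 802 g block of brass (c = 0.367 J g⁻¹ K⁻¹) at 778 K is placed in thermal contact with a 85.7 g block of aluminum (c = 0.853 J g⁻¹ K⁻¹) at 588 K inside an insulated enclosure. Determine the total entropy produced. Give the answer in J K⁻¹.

ΔS_total = 2.17 J/K

Energy balance: T_f = (m₁c₁T₁ + m₂c₂T₂)/(m₁c₁ + m₂c₂) = 740.2 K.
ΔS₁ = m₁c₁ ln(T_f/T₁) = 294.334 × ln(740.2/778) = -14.66 J/K.
ΔS₂ = m₂c₂ ln(T_f/T₂) = 73.1021 × ln(740.2/588) = 16.83 J/K.
ΔS_total = -14.66 + 16.83 = 2.17 J/K.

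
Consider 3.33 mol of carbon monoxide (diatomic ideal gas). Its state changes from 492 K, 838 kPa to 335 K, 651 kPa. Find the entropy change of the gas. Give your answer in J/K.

ΔS = nC_p ln(T₂/T₁) − nR ln(P₂/P₁), with C_p = 7R/2 = 29.1 J mol⁻¹ K⁻¹ for a diatomic ideal gas.
ΔS = 3.33 × [29.1 × ln(335/492) − 8.314 × ln(651/838)] = -30.3 J/K.

ΔS = -30.3 J/K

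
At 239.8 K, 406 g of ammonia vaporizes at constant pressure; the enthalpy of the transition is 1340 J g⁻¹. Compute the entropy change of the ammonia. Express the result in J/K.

ΔS = 2270 J/K

Heat absorbed by the substance: Q = mL = 406 × 1340 = 544040 J.
At constant T, ΔS = Q_rev/T = 544040 / 239.8 = 2270 J/K.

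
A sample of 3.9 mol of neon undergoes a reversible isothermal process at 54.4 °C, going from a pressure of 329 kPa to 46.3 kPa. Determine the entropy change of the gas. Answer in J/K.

For an isothermal ideal gas ΔS_gas = nR ln(P₁/P₂) = 3.9 × 8.314 × ln(329/46.3) = 63.6 J/K.

ΔS_gas = 63.6 J/K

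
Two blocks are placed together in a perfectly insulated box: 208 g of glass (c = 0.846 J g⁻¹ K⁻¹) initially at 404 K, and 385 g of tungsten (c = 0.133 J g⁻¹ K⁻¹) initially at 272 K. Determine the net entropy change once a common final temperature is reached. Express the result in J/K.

Energy balance: T_f = (m₁c₁T₁ + m₂c₂T₂)/(m₁c₁ + m₂c₂) = 374.25 K.
ΔS₁ = m₁c₁ ln(T_f/T₁) = 175.968 × ln(374.25/404) = -13.46 J/K.
ΔS₂ = m₂c₂ ln(T_f/T₂) = 51.205 × ln(374.25/272) = 16.34 J/K.
ΔS_total = -13.46 + 16.34 = 2.88 J/K.

ΔS_total = 2.88 J/K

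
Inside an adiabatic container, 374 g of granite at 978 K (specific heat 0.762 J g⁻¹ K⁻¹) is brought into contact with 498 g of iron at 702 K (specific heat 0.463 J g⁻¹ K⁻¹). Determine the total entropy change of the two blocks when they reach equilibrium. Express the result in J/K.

Energy balance: T_f = (m₁c₁T₁ + m₂c₂T₂)/(m₁c₁ + m₂c₂) = 854.56 K.
ΔS₁ = m₁c₁ ln(T_f/T₁) = 284.988 × ln(854.56/978) = -38.45 J/K.
ΔS₂ = m₂c₂ ln(T_f/T₂) = 230.574 × ln(854.56/702) = 45.34 J/K.
ΔS_total = -38.45 + 45.34 = 6.89 J/K.

ΔS_total = 6.89 J/K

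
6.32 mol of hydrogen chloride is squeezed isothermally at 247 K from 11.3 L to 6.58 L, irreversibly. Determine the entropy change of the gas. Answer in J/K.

ΔS_gas = -28.4 J/K

Entropy is a state function, so ΔS_gas depends only on the end states.
For an isothermal ideal gas ΔS_gas = nR ln(V₂/V₁) = 6.32 × 8.314 × ln(6.58/11.3) = -28.4 J/K.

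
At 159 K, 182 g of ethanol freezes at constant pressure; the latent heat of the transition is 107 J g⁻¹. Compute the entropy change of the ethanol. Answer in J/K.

Heat released by the substance: Q = −mL = −182 × 107 = −19474 J.
At constant T, ΔS = Q_rev/T = −19474 / 159 = -122 J/K.

ΔS = -122 J/K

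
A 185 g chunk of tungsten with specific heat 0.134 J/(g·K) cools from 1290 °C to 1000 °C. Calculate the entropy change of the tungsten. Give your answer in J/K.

In kelvin: T₁ = 1563.15 K, T₂ = 1273.15 K. ΔS = ∫dQ_rev/T = m c ln(T₂/T₁) = 185 × 0.134 × ln(1273.15/1563.15) = -5.09 J/K.

ΔS = -5.09 J/K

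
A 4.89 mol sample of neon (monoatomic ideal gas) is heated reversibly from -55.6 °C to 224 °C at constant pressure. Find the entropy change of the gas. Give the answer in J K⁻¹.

In kelvin: T₁ = 217.55 K, T₂ = 497.15 K. At constant pressure, ΔS = nC_p ln(T₂/T₁) with C_p = 5R/2 = 20.79 J mol⁻¹ K⁻¹.
ΔS = 4.89 × 20.79 × ln(497.15/217.55) = 84 J/K.

ΔS = 84 J/K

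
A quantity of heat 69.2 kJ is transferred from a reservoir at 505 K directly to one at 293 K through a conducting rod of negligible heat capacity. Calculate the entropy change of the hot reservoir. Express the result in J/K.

ΔS_hot = -137 J/K

The hot reservoir loses heat Q, so ΔS_hot = −Q/T_H = −69200/505 = -137 J/K.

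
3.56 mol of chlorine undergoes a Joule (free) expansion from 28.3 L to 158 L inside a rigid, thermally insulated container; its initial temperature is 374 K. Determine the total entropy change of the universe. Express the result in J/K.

ΔS_universe = 50.9 J/K

For an ideal gas in free expansion Q = 0 and W = 0, so T is unchanged.
Entropy is a state function; using a reversible isothermal path, ΔS_gas = nR ln(V₂/V₁) = 3.56 × 8.314 × ln(158/28.3) = 50.9 J/K.
The insulated surroundings exchange no heat, so ΔS_surr = 0 and ΔS_universe = ΔS_gas.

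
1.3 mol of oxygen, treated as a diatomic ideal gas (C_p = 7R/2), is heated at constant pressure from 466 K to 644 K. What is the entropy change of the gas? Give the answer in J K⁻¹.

ΔS = 12.2 J/K

At constant pressure, ΔS = nC_p ln(T₂/T₁) with C_p = 7R/2 = 29.1 J mol⁻¹ K⁻¹.
ΔS = 1.3 × 29.1 × ln(644/466) = 12.2 J/K.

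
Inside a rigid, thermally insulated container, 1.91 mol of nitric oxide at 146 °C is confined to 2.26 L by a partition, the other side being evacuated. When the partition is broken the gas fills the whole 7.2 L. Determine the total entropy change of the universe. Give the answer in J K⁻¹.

For an ideal gas in free expansion Q = 0 and W = 0, so T is unchanged.
Entropy is a state function; using a reversible isothermal path, ΔS_gas = nR ln(V₂/V₁) = 1.91 × 8.314 × ln(7.2/2.26) = 18.4 J/K.
The insulated surroundings exchange no heat, so ΔS_surr = 0 and ΔS_universe = ΔS_gas.

ΔS_universe = 18.4 J/K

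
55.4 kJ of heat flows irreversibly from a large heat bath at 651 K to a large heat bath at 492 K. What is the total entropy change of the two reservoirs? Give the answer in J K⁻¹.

ΔS_hot = −Q/T_H = −55400/651 = -85.1 J/K and ΔS_cold = +Q/T_C = 55400/492 = 112.6 J/K.
ΔS_total = -85.1 + 112.6 = 27.5 J/K, positive as the second law requires.

ΔS_total = 27.5 J/K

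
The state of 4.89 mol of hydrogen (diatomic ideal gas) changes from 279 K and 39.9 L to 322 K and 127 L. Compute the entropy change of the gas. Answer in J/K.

Entropy is a state function: ΔS = nC_V ln(T₂/T₁) + nR ln(V₂/V₁), with C_V = 5R/2 = 20.79 J mol⁻¹ K⁻¹ for a diatomic ideal gas.
ΔS = 4.89 × [20.79 × ln(322/279) + 8.314 × ln(127/39.9)] = 61.6 J/K.

ΔS = 61.6 J/K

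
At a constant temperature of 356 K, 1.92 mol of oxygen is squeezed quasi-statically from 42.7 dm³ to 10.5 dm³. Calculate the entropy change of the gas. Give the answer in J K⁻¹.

For an isothermal ideal gas ΔS_gas = nR ln(V₂/V₁) = 1.92 × 8.314 × ln(10.5/42.7) = -22.4 J/K.

ΔS_gas = -22.4 J/K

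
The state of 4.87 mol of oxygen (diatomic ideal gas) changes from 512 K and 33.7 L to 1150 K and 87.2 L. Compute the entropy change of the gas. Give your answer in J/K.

ΔS = 120 J/K

Entropy is a state function: ΔS = nC_V ln(T₂/T₁) + nR ln(V₂/V₁), with C_V = 5R/2 = 20.79 J mol⁻¹ K⁻¹ for a diatomic ideal gas.
ΔS = 4.87 × [20.79 × ln(1150/512) + 8.314 × ln(87.2/33.7)] = 120 J/K.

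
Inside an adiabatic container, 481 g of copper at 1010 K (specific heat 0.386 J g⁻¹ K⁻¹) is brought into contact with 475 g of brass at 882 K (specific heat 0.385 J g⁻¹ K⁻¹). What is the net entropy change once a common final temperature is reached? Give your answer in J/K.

Energy balance: T_f = (m₁c₁T₁ + m₂c₂T₂)/(m₁c₁ + m₂c₂) = 946.48 K.
ΔS₁ = m₁c₁ ln(T_f/T₁) = 185.666 × ln(946.48/1010) = -12.059 J/K.
ΔS₂ = m₂c₂ ln(T_f/T₂) = 182.875 × ln(946.48/882) = 12.904 J/K.
ΔS_total = -12.059 + 12.904 = 0.845 J/K.

ΔS_total = 0.845 J/K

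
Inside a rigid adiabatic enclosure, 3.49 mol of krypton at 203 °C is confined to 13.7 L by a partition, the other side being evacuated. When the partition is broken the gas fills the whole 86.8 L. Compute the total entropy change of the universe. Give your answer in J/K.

No heat is exchanged and no work is done, so the ideal-gas temperature stays constant.
Entropy is a state function; using a reversible isothermal path, ΔS_gas = nR ln(V₂/V₁) = 3.49 × 8.314 × ln(86.8/13.7) = 53.6 J/K.
The insulated surroundings exchange no heat, so ΔS_surr = 0 and ΔS_universe = ΔS_gas.

ΔS_universe = 53.6 J/K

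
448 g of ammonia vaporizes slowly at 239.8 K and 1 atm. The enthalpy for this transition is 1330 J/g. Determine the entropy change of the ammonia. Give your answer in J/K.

ΔS = 2480 J/K

Heat absorbed by the substance: Q = mL = 448 × 1330 = 595840 J.
At constant T, ΔS = Q_rev/T = 595840 / 239.8 = 2480 J/K.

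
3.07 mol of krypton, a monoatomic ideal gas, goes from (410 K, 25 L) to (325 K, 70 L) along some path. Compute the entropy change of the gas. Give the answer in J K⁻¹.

ΔS = 17.4 J/K

Entropy is a state function: ΔS = nC_V ln(T₂/T₁) + nR ln(V₂/V₁), with C_V = 3R/2 = 12.47 J mol⁻¹ K⁻¹ for a monoatomic ideal gas.
ΔS = 3.07 × [12.47 × ln(325/410) + 8.314 × ln(70/25)] = 17.4 J/K.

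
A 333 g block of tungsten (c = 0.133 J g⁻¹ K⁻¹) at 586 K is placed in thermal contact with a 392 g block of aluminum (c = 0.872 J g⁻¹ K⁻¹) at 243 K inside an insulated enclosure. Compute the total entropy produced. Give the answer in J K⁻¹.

ΔS_total = 19 J/K

Energy balance: T_f = (m₁c₁T₁ + m₂c₂T₂)/(m₁c₁ + m₂c₂) = 282.34 K.
ΔS₁ = m₁c₁ ln(T_f/T₁) = 44.289 × ln(282.34/586) = -32.34 J/K.
ΔS₂ = m₂c₂ ln(T_f/T₂) = 341.824 × ln(282.34/243) = 51.3 J/K.
ΔS_total = -32.34 + 51.3 = 19 J/K.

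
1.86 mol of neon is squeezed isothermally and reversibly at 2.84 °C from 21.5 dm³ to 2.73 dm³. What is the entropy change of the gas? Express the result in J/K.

ΔS_gas = -31.9 J/K

For an isothermal ideal gas ΔS_gas = nR ln(V₂/V₁) = 1.86 × 8.314 × ln(2.73/21.5) = -31.9 J/K.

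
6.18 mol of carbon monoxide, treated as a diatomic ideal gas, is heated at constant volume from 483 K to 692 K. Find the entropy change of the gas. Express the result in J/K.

ΔS = 46.2 J/K

At constant volume, ΔS = nC_V ln(T₂/T₁) with C_V = 5R/2 = 20.79 J mol⁻¹ K⁻¹.
ΔS = 6.18 × 20.79 × ln(692/483) = 46.2 J/K.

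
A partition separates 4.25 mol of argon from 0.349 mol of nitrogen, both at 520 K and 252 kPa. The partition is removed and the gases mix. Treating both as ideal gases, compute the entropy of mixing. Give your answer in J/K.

Mole fractions: x_A = 4.25/4.6 = 0.924, x_B = 0.0759.
ΔS_mix = −R(n_A ln x_A + n_B ln x_B) = −8.314 × (4.25 ln 0.924 + 0.349 ln 0.0759) = 10.3 J/K.

ΔS_mix = 10.3 J/K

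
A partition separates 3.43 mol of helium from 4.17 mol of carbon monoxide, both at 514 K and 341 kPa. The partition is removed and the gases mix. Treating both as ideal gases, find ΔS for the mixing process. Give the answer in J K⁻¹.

ΔS_mix = 43.5 J/K

Mole fractions: x_A = 3.43/7.6 = 0.451, x_B = 0.549.
ΔS_mix = −R(n_A ln x_A + n_B ln x_B) = −8.314 × (3.43 ln 0.451 + 4.17 ln 0.549) = 43.5 J/K.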